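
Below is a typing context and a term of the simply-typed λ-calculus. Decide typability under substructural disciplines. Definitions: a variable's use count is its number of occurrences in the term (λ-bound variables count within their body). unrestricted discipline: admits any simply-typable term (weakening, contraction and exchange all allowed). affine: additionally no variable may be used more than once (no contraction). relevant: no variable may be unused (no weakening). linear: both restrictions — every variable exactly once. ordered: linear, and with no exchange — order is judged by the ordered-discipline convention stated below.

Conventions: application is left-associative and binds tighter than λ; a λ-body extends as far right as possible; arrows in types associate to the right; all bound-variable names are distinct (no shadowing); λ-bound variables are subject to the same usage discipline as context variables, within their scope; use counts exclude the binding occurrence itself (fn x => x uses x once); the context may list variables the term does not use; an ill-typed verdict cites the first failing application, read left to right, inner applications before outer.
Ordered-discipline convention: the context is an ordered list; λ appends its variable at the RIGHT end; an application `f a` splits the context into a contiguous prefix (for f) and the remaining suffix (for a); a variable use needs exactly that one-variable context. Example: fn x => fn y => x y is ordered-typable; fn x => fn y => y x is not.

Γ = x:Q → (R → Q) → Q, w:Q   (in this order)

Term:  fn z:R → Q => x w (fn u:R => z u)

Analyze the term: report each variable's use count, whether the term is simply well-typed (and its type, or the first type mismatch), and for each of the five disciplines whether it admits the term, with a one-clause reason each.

usage: x ×1; w ×1; z (bound) ×1; u (bound) ×1
use order (left to right): x, w, z, u
typing: well-typed — term : (R → Q) → Q
ordered: ✓ — x, w, z, u once each; derivable with no W/C/E
linear: ✓ — x, w, z, u: one use apiece
affine: ✓ — x, w, z, u: no repeats, contraction unneeded
relevant: ✓ — none of x, w, z, u goes unused
unrestricted: ✓ — well-typed at (R → Q) → Q; no restrictions here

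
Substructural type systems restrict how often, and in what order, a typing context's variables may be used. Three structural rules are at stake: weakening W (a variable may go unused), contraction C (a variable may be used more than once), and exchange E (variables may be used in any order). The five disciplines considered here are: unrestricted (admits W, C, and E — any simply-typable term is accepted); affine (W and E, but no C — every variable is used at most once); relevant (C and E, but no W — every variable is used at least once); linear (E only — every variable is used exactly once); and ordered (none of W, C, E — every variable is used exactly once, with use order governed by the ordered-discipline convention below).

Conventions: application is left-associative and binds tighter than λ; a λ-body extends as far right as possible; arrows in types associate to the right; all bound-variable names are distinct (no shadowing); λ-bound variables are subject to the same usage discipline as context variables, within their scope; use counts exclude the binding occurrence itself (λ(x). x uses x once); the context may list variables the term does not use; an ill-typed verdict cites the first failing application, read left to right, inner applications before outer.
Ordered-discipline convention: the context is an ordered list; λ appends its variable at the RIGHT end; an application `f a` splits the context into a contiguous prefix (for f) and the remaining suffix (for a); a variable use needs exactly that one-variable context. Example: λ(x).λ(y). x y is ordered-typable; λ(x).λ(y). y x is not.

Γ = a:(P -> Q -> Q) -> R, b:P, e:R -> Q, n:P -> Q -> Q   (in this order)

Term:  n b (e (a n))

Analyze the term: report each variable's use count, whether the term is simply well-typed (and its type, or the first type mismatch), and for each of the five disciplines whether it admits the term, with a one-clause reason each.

counts: a: 1, b: 1, e: 1, n: 2
order of uses: n, b, e, a, n
typing: the term checks, with type Q
ordered ✗ (needs contraction — n ×2)
linear ✗ (needs contraction — n ×2)
affine ✗ (needs contraction — n ×2)
relevant ✓ (a, b, e, n: all used, weakening unneeded)
unrestricted ✓ (well-typed at Q; no restrictions here)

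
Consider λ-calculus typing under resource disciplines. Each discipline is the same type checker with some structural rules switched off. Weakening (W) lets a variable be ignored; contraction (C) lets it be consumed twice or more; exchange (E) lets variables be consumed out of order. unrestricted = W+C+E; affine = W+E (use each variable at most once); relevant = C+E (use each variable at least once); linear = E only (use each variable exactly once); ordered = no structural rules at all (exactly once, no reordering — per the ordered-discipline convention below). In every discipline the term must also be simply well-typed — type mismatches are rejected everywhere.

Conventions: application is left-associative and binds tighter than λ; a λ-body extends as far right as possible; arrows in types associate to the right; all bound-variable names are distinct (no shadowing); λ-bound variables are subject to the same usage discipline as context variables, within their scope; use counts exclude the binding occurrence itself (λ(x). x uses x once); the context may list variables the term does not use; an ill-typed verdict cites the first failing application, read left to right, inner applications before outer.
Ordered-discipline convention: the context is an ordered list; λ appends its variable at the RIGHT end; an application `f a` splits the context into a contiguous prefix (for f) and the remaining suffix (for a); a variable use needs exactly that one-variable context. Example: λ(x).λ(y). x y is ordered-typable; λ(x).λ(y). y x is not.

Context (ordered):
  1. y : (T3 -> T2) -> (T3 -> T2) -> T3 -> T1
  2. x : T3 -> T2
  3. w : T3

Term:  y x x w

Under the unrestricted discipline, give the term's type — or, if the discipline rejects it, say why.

term : T1
usage: y: 1; x: 2; w: 1
use order (left to right): y, x, x, w
typing: ✓ — T1
across the five disciplines: ordered ✗ · linear ✗ · affine ✗ · relevant ✓ · unrestricted ✓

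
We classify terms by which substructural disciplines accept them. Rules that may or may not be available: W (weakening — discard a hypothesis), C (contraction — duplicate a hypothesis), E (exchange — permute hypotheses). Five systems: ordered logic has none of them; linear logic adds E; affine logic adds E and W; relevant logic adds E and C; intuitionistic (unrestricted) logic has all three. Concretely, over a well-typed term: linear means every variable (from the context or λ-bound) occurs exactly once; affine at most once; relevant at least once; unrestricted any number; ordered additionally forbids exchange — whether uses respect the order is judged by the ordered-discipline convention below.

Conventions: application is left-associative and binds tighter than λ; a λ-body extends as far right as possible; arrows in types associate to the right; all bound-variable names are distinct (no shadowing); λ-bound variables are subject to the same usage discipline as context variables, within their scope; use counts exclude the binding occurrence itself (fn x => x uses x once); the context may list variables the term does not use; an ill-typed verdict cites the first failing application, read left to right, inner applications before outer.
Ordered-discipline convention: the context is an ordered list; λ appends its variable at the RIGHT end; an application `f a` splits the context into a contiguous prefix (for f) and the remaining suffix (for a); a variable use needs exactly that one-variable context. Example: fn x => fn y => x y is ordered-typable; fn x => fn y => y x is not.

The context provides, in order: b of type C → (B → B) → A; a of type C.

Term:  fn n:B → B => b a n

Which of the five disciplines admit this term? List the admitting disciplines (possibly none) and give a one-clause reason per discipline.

accepted by: ordered, linear, affine, relevant, unrestricted
usage: b ×1; a ×1; n (λ-bound) ×1
uses in reading order: b, a, n
typing: ✓ — (B → B) → A
ordered: ✓, b, a, n: once each, no exchange needed
linear: ✓, exactly-once usage across b, a, n
affine: ✓, b, a, n: no repeats, contraction unneeded
relevant: ✓, b, a, n: all used, weakening unneeded
unrestricted: ✓, well-typed at (B → B) → A; no restrictions here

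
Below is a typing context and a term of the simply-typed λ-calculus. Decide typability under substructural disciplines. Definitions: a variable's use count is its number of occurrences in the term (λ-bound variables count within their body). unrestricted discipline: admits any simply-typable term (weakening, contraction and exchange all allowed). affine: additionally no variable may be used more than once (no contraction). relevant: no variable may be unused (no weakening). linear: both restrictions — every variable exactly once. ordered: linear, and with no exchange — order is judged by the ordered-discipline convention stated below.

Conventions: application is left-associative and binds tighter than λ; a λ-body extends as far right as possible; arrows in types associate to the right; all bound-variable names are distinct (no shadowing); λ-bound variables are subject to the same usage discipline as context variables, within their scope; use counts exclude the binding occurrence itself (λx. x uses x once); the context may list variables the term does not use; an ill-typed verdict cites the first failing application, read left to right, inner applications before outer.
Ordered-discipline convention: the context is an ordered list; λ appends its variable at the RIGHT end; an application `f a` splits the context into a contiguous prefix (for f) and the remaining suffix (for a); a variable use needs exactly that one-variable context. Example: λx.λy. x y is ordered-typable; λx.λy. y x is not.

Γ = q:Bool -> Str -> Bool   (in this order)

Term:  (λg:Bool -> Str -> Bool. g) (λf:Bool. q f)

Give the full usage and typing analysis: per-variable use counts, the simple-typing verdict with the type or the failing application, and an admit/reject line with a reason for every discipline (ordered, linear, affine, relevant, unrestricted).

counts: q=1; g (λ-bound)=1; f (λ-bound)=1
order of uses: g, q, f
typing: well-typed — term : Bool -> Str -> Bool
ordered: ✓ — one use each (q, g, f); ordered split holds
linear: ✓ — q, g, f: one use apiece
affine: ✓ — none of q, g, f used more than once
relevant: ✓ — none of q, g, f goes unused
unrestricted: ✓ — typability at Bool -> Str -> Bool is all that's needed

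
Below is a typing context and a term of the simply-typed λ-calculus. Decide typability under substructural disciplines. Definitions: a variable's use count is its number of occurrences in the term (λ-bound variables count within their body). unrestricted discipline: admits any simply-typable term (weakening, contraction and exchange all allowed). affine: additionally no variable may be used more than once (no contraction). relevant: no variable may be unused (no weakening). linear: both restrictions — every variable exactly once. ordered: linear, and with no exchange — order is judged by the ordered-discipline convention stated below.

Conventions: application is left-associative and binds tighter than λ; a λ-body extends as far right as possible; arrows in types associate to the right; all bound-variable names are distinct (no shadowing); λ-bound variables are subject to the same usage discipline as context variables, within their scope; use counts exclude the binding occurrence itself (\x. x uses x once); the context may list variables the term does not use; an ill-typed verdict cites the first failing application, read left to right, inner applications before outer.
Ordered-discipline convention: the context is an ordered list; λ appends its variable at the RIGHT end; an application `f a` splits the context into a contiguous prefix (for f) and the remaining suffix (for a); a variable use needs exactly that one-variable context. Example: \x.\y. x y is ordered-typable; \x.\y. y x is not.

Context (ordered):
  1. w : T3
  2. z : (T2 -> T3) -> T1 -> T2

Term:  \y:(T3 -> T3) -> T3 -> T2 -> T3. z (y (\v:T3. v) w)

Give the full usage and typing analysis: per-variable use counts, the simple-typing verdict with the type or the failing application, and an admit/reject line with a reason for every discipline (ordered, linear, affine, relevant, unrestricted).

variable uses: w ×1, z ×1, y [bound] ×1, v [bound] ×1
uses in reading order: z, y, v, w
typing: the term checks, with type ((T3 -> T3) -> T3 -> T2 -> T3) -> T1 -> T2
ordered ✗ (no ordered split (uses run z, y, v, w))
linear ✓ (w, z, y, v: one use apiece)
affine ✓ (at most one use each (w, z, y, v))
relevant ✓ (none of w, z, y, v goes unused)
unrestricted ✓ (typability at ((T3 -> T3) -> T3 -> T2 -> T3) -> T1 -> T2 is all that's needed)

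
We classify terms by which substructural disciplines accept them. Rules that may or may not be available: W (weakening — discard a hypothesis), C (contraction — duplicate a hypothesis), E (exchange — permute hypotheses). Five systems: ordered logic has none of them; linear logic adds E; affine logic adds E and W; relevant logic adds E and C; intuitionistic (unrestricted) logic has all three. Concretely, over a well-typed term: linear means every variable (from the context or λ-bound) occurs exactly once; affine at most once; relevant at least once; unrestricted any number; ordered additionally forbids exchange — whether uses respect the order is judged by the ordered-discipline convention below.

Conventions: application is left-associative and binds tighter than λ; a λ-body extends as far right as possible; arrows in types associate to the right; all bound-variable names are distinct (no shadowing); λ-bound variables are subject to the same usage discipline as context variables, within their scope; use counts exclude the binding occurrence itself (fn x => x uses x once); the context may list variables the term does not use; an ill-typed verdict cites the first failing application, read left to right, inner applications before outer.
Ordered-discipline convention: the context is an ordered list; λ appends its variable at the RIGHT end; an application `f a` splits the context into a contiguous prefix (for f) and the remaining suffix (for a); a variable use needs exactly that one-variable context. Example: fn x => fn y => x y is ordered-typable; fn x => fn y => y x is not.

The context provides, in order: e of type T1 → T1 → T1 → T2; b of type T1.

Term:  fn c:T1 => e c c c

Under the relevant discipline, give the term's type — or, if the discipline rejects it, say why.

not well-typed under relevant — unused: b — weakening required
counts: e: 1; b: 0; c [bound]: 3
use order (left to right): e, c, c, c
typing: well-typed at T1 → T2
per-discipline verdicts: ordered ✗ · linear ✗ · affine ✗ · relevant ✗ · unrestricted ✓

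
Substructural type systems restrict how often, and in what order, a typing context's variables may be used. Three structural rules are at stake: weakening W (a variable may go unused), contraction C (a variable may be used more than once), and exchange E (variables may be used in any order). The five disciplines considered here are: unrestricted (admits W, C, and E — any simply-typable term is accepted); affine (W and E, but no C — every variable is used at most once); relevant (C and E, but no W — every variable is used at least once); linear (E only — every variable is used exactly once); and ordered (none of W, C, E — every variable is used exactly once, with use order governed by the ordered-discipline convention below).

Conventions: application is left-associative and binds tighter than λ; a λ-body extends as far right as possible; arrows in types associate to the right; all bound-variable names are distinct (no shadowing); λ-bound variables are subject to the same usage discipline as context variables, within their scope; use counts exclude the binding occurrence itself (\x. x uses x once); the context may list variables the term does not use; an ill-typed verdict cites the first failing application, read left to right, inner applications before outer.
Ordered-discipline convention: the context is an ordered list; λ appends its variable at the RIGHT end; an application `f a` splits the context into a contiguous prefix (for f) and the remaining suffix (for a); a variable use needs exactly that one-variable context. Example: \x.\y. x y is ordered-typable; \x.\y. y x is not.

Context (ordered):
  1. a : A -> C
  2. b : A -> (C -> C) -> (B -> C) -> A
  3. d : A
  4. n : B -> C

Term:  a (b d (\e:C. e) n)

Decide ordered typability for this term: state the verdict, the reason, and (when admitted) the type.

yes — single-use (a, b, d, n, e), ordered derivation ok; term : C
use counts: a ×1; b ×1; d ×1; n ×1; e (bound) ×1
left-to-right use order: a, b, d, e, n
typing: the term checks, with type C
summary: ordered ✓ · linear ✓ · affine ✓ · relevant ✓ · unrestricted ✓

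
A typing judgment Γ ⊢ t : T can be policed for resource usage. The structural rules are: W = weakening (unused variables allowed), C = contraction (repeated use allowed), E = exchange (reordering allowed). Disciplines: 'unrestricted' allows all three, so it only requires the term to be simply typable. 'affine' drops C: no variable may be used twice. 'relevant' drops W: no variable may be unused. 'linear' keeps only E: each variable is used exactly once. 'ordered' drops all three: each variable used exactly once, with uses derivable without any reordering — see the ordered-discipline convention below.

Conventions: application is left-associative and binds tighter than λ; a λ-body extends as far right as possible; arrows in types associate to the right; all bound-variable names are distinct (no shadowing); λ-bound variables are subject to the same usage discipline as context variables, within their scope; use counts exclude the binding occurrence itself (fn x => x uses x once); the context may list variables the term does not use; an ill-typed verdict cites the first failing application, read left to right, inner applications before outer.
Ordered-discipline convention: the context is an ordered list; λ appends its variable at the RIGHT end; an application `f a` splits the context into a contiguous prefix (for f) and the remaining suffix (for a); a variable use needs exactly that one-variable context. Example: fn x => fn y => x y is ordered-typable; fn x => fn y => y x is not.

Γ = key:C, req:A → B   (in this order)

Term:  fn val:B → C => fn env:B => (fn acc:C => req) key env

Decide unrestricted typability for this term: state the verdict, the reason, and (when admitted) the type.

no — not simply typable
counts: key=1, req=1, val (bound)=0, env (bound)=1, acc (bound)=0
left-to-right use order: req, key, env
typing: ill-typed: a function awaiting A gets B
all disciplines: ordered ✗; linear ✗; affine ✗; relevant ✗; unrestricted ✗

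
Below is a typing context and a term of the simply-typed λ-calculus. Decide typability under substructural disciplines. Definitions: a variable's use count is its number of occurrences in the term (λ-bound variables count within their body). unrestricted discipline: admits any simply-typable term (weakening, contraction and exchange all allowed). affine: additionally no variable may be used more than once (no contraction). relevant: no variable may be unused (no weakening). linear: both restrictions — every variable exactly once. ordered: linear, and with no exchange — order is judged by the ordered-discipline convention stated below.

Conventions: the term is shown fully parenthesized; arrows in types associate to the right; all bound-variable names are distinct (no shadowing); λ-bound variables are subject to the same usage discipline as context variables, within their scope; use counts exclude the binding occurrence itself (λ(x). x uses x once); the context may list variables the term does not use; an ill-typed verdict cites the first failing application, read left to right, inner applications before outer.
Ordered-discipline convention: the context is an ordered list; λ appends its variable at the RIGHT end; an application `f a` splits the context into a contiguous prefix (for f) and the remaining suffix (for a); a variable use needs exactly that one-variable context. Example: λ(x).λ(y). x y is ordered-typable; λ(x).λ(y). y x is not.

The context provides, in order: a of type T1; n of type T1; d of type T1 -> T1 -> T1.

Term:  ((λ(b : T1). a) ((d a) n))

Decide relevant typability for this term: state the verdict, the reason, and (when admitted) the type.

no — b never used (weakening)
use counts: a ×2, n ×1, d ×1, b [bound] ×0
order of uses: a, d, a, n
typing: the term checks, with type T1
across the five disciplines: ordered ✗; linear ✗; affine ✗; relevant ✗; unrestricted ✓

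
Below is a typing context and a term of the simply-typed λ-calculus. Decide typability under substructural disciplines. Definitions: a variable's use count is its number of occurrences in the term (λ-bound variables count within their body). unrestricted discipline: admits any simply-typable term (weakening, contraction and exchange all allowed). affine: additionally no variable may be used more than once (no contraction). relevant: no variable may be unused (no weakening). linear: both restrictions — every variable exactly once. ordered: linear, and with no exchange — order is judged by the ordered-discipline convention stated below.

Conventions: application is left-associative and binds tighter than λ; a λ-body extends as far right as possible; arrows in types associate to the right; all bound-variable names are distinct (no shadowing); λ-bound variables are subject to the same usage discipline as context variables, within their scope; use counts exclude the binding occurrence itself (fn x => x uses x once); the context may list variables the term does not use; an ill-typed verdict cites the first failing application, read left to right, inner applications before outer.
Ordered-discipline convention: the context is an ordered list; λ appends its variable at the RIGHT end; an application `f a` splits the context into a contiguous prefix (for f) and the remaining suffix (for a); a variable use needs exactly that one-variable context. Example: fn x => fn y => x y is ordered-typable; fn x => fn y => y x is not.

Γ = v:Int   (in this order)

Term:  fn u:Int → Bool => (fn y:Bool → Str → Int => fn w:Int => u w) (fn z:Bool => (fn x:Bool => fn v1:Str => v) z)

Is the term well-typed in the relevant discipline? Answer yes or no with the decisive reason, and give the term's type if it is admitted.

no — unused: y, x, v1 — weakening required
counts: v: 1×; u [bound]: 1×; y [bound]: 0×; w [bound]: 1×; z [bound]: 1×; x [bound]: 0×; v1 [bound]: 0×
use order (left to right): u, w, v, z
typing: the term checks, with type (Int → Bool) → Int → Bool
across the five disciplines: ordered ✗; linear ✗; affine ✓; relevant ✗; unrestricted ✓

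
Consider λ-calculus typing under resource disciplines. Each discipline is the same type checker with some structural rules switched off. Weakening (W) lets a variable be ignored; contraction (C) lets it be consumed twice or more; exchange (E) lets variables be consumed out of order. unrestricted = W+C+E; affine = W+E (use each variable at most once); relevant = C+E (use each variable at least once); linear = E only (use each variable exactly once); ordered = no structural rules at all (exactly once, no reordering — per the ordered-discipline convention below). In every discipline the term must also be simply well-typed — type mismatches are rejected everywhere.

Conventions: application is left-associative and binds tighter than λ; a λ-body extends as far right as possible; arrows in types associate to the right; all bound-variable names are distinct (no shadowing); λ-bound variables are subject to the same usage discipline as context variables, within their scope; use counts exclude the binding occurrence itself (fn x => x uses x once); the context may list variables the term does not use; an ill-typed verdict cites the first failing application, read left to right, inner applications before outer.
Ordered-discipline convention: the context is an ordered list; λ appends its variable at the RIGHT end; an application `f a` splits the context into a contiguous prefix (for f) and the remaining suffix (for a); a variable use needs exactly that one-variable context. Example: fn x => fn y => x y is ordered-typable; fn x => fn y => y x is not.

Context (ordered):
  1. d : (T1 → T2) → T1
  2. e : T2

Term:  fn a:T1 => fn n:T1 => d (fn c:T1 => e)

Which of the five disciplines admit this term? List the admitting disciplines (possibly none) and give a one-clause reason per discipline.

accepted by: affine, unrestricted
usage: d=1; e=1; a [bound]=0; n [bound]=0; c [bound]=0
uses in reading order: d, e
typing: ✓ — T1 → T1 → T1
ordered: ✗ — unused: a, n, c — weakening required
linear: ✗ — unused: a, n, c — weakening required
affine: ✓ — none of d, e, a, n, c used more than once
relevant: ✗ — unused: a, n, c — weakening required
unrestricted: ✓ — typability at T1 → T1 → T1 is all that's needed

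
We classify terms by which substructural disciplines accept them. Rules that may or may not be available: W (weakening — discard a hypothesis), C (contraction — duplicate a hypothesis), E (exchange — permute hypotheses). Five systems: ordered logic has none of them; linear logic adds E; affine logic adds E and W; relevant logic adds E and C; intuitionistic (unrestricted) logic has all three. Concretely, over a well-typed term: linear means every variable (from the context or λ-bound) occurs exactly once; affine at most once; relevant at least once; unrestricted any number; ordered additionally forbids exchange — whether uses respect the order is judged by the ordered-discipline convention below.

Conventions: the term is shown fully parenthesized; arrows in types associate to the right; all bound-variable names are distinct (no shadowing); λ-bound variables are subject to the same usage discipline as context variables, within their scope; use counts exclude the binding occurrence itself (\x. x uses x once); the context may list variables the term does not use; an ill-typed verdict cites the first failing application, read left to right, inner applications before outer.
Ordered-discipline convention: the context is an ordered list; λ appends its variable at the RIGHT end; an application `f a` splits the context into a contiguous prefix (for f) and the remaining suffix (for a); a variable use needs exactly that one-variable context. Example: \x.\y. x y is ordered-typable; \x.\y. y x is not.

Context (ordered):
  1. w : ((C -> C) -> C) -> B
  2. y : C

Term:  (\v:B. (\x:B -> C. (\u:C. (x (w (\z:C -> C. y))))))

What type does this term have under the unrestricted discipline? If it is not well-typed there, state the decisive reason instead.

term : B -> (B -> C) -> C -> C
use counts: w: 1×; y: 1×; v [bound]: 0×; x [bound]: 1×; u [bound]: 0×; z [bound]: 0×
use order (left to right): x, w, y
typing: well-typed — term : B -> (B -> C) -> C -> C
all disciplines: ordered ✗ | linear ✗ | affine ✓ | relevant ✗ | unrestricted ✓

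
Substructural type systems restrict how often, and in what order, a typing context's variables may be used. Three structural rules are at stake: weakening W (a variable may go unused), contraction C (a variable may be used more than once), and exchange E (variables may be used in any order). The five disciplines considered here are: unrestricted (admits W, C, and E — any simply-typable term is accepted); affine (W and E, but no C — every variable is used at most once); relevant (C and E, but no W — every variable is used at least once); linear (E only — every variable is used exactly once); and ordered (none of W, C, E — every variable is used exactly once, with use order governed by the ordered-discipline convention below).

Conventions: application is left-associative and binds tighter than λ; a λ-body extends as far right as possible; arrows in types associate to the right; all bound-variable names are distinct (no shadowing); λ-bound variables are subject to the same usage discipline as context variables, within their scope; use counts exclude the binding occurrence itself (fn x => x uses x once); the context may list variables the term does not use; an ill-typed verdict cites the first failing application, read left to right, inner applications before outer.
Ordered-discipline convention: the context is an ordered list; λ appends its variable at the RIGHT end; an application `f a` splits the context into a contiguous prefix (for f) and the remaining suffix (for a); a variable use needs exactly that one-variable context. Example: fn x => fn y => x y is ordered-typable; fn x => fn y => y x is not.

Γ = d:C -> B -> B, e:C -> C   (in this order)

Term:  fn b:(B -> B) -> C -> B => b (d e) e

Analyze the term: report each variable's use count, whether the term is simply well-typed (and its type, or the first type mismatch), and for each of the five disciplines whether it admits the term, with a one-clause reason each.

use counts: d ×1, e ×2, b (λ-bound) ×1
use order (left to right): b, d, e, e
typing: ill-typed: argument of type C -> C where C is required
ordered: ✗ — a type mismatch blocks all five
linear: ✗ — the type mismatch rejects it
affine: ✗ — not simply typable
relevant: ✗ — fails simple typing
unrestricted: ✗ — a type mismatch blocks all five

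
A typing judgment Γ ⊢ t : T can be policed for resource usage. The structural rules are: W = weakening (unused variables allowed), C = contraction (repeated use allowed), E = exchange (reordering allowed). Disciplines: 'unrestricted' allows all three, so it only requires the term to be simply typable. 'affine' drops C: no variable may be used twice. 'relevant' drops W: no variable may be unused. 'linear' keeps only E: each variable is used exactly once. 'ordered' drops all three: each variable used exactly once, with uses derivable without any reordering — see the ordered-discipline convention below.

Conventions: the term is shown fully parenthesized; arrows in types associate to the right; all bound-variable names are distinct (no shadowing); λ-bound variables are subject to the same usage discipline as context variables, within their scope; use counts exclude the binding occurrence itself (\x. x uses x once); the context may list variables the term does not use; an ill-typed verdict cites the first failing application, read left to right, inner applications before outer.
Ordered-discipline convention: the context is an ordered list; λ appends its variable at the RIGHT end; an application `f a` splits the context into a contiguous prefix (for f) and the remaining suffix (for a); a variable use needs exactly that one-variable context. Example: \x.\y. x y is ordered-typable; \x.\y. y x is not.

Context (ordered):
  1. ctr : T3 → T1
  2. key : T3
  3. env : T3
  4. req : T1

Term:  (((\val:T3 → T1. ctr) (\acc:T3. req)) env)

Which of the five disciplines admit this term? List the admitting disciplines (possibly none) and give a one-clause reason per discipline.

admitting disciplines: affine, unrestricted
counts: ctr ×1, key ×0, env ×1, req ×1, val (λ-bound) ×0, acc (λ-bound) ×0
left-to-right use order: ctr, req, env
typing: the term checks, with type T1
ordered: ✗, needs weakening: key, val, acc unused
linear: ✗, needs weakening: key, val, acc unused
affine: ✓, none of ctr, key, env, req, val, acc used more than once
relevant: ✗, needs weakening: key, val, acc unused
unrestricted: ✓, typability at T1 is all that's needed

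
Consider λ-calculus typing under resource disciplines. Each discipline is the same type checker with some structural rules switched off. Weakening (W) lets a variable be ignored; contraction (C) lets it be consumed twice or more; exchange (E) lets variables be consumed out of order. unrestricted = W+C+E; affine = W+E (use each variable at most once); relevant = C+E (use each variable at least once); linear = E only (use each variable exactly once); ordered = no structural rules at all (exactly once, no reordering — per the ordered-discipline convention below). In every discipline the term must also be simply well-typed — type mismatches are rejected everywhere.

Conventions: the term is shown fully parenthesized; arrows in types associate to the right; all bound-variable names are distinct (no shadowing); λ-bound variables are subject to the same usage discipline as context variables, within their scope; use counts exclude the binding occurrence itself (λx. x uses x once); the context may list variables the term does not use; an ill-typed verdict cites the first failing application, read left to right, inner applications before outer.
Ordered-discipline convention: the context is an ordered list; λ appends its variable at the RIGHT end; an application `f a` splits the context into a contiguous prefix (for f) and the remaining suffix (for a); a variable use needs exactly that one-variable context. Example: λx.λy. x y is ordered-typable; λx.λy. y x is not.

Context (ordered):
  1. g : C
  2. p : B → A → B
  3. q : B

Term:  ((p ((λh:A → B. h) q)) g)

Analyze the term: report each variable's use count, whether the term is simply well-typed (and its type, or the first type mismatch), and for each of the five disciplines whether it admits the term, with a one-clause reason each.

variable uses: g: 1×, p: 1×, q: 1×, h [bound]: 1×
left-to-right use order: p, h, q, g
typing: ill-typed: a function awaiting A → B gets B
ordered ✗ (fails simple typing)
linear ✗ (a type mismatch blocks all five)
affine ✗ (the type mismatch rejects it)
relevant ✗ (not simply typable)
unrestricted ✗ (fails simple typing)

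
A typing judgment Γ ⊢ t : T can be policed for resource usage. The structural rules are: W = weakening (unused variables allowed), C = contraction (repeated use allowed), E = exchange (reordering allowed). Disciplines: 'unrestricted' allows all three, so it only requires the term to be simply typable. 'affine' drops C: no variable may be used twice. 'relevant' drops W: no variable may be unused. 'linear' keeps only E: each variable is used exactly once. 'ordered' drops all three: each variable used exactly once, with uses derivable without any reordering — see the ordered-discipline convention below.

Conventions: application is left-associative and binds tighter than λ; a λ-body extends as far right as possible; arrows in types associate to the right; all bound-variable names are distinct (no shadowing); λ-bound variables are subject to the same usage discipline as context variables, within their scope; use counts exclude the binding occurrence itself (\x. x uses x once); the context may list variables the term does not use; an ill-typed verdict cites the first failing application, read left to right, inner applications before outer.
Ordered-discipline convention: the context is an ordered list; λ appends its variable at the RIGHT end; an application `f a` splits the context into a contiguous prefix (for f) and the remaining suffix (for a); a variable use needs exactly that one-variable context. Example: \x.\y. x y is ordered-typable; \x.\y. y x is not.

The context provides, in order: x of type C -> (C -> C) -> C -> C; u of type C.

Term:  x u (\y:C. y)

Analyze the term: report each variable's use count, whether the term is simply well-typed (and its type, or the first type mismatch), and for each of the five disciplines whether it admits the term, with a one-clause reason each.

variable uses: x ×1; u ×1; y (λ-bound) ×1
order of uses: x, u, y
typing: ✓ — C -> C
ordered ✓ (x, u, y: once each, no exchange needed)
linear ✓ (each of x, u, y used exactly once)
affine ✓ (x, u, y: no repeats, contraction unneeded)
relevant ✓ (every one of x, u, y appears)
unrestricted ✓ (typability at C -> C is all that's needed)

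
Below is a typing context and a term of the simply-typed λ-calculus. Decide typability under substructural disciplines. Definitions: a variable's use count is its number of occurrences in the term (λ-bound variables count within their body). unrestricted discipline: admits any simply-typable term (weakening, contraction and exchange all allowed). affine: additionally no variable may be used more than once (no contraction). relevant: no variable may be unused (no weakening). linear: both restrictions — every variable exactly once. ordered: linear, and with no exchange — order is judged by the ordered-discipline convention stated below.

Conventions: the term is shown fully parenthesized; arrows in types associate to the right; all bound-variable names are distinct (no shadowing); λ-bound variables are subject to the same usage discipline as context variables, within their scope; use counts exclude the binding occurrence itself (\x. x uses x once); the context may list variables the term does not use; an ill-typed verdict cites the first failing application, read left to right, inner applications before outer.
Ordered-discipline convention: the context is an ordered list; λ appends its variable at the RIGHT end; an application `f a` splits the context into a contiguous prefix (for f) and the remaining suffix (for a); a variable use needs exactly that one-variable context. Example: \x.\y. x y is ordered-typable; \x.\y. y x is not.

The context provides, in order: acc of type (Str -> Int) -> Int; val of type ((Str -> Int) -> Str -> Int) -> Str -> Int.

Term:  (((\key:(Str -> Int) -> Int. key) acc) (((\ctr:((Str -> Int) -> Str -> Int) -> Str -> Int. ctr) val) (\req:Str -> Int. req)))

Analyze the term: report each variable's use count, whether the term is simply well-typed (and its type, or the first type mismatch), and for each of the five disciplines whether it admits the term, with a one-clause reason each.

use counts: acc=1, val=1, key (bound)=1, ctr (bound)=1, req (bound)=1
order of uses: key, acc, ctr, val, req
typing: ✓ — Int
ordered ✓ (acc, val, key, ctr, req: once each, no exchange needed)
linear ✓ (single use per variable (acc, val, key, ctr, req))
affine ✓ (none of acc, val, key, ctr, req used more than once)
relevant ✓ (none of acc, val, key, ctr, req goes unused)
unrestricted ✓ (typability at Int is all that's needed)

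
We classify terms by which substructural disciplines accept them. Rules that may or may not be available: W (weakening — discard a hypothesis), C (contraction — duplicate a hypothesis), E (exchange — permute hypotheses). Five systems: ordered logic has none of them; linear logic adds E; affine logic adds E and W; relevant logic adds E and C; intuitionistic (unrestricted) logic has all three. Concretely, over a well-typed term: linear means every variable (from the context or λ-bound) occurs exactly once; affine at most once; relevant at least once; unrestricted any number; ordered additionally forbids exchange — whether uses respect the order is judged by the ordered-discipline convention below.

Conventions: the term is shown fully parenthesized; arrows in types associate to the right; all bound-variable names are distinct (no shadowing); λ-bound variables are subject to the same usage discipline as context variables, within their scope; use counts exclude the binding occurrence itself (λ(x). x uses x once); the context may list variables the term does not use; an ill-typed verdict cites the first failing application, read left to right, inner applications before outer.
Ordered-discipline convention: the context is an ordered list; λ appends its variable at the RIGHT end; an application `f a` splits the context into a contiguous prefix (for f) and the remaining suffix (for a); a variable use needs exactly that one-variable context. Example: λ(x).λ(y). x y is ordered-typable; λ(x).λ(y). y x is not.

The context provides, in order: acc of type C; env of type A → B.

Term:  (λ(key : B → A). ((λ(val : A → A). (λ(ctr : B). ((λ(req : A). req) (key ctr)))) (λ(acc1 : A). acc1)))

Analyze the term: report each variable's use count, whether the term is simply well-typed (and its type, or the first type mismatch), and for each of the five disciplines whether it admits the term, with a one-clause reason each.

use counts: acc: 0, env: 0, key (λ-bound): 1, val (λ-bound): 0, ctr (λ-bound): 1, req (λ-bound): 1, acc1 (λ-bound): 1
use order (left to right): req, key, ctr, acc1
typing: well-typed — term : (B → A) → B → A
ordered: ✗ — needs weakening: acc, env, val unused
linear: ✗ — needs weakening: acc, env, val unused
affine: ✓ — none of acc, env, key, val, ctr, req, acc1 used more than once
relevant: ✗ — needs weakening: acc, env, val unused
unrestricted: ✓ — well-typed at (B → A) → B → A; no restrictions here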